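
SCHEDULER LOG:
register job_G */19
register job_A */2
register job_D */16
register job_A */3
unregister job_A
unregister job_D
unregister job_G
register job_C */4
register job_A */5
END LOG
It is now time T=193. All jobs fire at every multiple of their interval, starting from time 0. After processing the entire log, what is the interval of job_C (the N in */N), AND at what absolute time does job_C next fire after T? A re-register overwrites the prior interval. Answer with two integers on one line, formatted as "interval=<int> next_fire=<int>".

Op 1: register job_G */19 -> active={job_G:*/19}
Op 2: register job_A */2 -> active={job_A:*/2, job_G:*/19}
Op 3: register job_D */16 -> active={job_A:*/2, job_D:*/16, job_G:*/19}
Op 4: register job_A */3 -> active={job_A:*/3, job_D:*/16, job_G:*/19}
Op 5: unregister job_A -> active={job_D:*/16, job_G:*/19}
Op 6: unregister job_D -> active={job_G:*/19}
Op 7: unregister job_G -> active={}
Op 8: register job_C */4 -> active={job_C:*/4}
Op 9: register job_A */5 -> active={job_A:*/5, job_C:*/4}
Final interval of job_C = 4
Next fire of job_C after T=193: (193//4+1)*4 = 196

Answer: interval=4 next_fire=196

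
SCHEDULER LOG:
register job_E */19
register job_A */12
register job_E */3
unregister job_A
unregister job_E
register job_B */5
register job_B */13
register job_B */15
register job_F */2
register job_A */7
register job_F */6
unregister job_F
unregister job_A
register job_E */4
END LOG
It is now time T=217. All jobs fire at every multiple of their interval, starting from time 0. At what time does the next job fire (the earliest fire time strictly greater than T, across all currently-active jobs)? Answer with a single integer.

Op 1: register job_E */19 -> active={job_E:*/19}
Op 2: register job_A */12 -> active={job_A:*/12, job_E:*/19}
Op 3: register job_E */3 -> active={job_A:*/12, job_E:*/3}
Op 4: unregister job_A -> active={job_E:*/3}
Op 5: unregister job_E -> active={}
Op 6: register job_B */5 -> active={job_B:*/5}
Op 7: register job_B */13 -> active={job_B:*/13}
Op 8: register job_B */15 -> active={job_B:*/15}
Op 9: register job_F */2 -> active={job_B:*/15, job_F:*/2}
Op 10: register job_A */7 -> active={job_A:*/7, job_B:*/15, job_F:*/2}
Op 11: register job_F */6 -> active={job_A:*/7, job_B:*/15, job_F:*/6}
Op 12: unregister job_F -> active={job_A:*/7, job_B:*/15}
Op 13: unregister job_A -> active={job_B:*/15}
Op 14: register job_E */4 -> active={job_B:*/15, job_E:*/4}
  job_B: interval 15, next fire after T=217 is 225
  job_E: interval 4, next fire after T=217 is 220
Earliest fire time = 220 (job job_E)

Answer: 220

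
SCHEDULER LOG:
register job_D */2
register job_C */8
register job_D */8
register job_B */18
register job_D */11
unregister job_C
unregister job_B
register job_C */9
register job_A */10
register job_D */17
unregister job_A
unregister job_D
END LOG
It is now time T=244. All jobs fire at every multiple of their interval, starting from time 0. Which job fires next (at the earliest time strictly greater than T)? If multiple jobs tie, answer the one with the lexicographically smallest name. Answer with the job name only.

Answer: job_C

Derivation:
Op 1: register job_D */2 -> active={job_D:*/2}
Op 2: register job_C */8 -> active={job_C:*/8, job_D:*/2}
Op 3: register job_D */8 -> active={job_C:*/8, job_D:*/8}
Op 4: register job_B */18 -> active={job_B:*/18, job_C:*/8, job_D:*/8}
Op 5: register job_D */11 -> active={job_B:*/18, job_C:*/8, job_D:*/11}
Op 6: unregister job_C -> active={job_B:*/18, job_D:*/11}
Op 7: unregister job_B -> active={job_D:*/11}
Op 8: register job_C */9 -> active={job_C:*/9, job_D:*/11}
Op 9: register job_A */10 -> active={job_A:*/10, job_C:*/9, job_D:*/11}
Op 10: register job_D */17 -> active={job_A:*/10, job_C:*/9, job_D:*/17}
Op 11: unregister job_A -> active={job_C:*/9, job_D:*/17}
Op 12: unregister job_D -> active={job_C:*/9}
  job_C: interval 9, next fire after T=244 is 252
Earliest = 252, winner (lex tiebreak) = job_C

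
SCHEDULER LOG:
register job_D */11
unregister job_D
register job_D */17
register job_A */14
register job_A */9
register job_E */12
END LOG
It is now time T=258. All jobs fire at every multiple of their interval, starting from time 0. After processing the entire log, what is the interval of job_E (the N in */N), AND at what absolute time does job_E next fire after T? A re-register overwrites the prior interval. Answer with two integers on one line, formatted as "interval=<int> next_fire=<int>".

Answer: interval=12 next_fire=264

Derivation:
Op 1: register job_D */11 -> active={job_D:*/11}
Op 2: unregister job_D -> active={}
Op 3: register job_D */17 -> active={job_D:*/17}
Op 4: register job_A */14 -> active={job_A:*/14, job_D:*/17}
Op 5: register job_A */9 -> active={job_A:*/9, job_D:*/17}
Op 6: register job_E */12 -> active={job_A:*/9, job_D:*/17, job_E:*/12}
Final interval of job_E = 12
Next fire of job_E after T=258: (258//12+1)*12 = 264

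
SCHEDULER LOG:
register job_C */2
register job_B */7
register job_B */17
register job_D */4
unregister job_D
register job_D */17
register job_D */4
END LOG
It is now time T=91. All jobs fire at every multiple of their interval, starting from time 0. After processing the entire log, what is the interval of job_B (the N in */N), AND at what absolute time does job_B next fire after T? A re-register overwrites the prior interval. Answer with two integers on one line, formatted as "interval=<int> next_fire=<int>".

Answer: interval=17 next_fire=102

Derivation:
Op 1: register job_C */2 -> active={job_C:*/2}
Op 2: register job_B */7 -> active={job_B:*/7, job_C:*/2}
Op 3: register job_B */17 -> active={job_B:*/17, job_C:*/2}
Op 4: register job_D */4 -> active={job_B:*/17, job_C:*/2, job_D:*/4}
Op 5: unregister job_D -> active={job_B:*/17, job_C:*/2}
Op 6: register job_D */17 -> active={job_B:*/17, job_C:*/2, job_D:*/17}
Op 7: register job_D */4 -> active={job_B:*/17, job_C:*/2, job_D:*/4}
Final interval of job_B = 17
Next fire of job_B after T=91: (91//17+1)*17 = 102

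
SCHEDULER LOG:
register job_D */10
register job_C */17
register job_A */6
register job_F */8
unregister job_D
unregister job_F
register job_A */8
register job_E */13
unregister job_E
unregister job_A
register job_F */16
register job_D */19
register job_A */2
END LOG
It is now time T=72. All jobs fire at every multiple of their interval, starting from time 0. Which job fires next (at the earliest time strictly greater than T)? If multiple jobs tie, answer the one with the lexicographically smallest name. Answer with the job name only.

Op 1: register job_D */10 -> active={job_D:*/10}
Op 2: register job_C */17 -> active={job_C:*/17, job_D:*/10}
Op 3: register job_A */6 -> active={job_A:*/6, job_C:*/17, job_D:*/10}
Op 4: register job_F */8 -> active={job_A:*/6, job_C:*/17, job_D:*/10, job_F:*/8}
Op 5: unregister job_D -> active={job_A:*/6, job_C:*/17, job_F:*/8}
Op 6: unregister job_F -> active={job_A:*/6, job_C:*/17}
Op 7: register job_A */8 -> active={job_A:*/8, job_C:*/17}
Op 8: register job_E */13 -> active={job_A:*/8, job_C:*/17, job_E:*/13}
Op 9: unregister job_E -> active={job_A:*/8, job_C:*/17}
Op 10: unregister job_A -> active={job_C:*/17}
Op 11: register job_F */16 -> active={job_C:*/17, job_F:*/16}
Op 12: register job_D */19 -> active={job_C:*/17, job_D:*/19, job_F:*/16}
Op 13: register job_A */2 -> active={job_A:*/2, job_C:*/17, job_D:*/19, job_F:*/16}
  job_A: interval 2, next fire after T=72 is 74
  job_C: interval 17, next fire after T=72 is 85
  job_D: interval 19, next fire after T=72 is 76
  job_F: interval 16, next fire after T=72 is 80
Earliest = 74, winner (lex tiebreak) = job_A

Answer: job_A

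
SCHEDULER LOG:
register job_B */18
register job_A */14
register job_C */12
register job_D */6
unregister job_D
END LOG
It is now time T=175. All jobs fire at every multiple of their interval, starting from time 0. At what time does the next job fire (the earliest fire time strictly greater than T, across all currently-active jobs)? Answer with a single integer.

Answer: 180

Derivation:
Op 1: register job_B */18 -> active={job_B:*/18}
Op 2: register job_A */14 -> active={job_A:*/14, job_B:*/18}
Op 3: register job_C */12 -> active={job_A:*/14, job_B:*/18, job_C:*/12}
Op 4: register job_D */6 -> active={job_A:*/14, job_B:*/18, job_C:*/12, job_D:*/6}
Op 5: unregister job_D -> active={job_A:*/14, job_B:*/18, job_C:*/12}
  job_A: interval 14, next fire after T=175 is 182
  job_B: interval 18, next fire after T=175 is 180
  job_C: interval 12, next fire after T=175 is 180
Earliest fire time = 180 (job job_B)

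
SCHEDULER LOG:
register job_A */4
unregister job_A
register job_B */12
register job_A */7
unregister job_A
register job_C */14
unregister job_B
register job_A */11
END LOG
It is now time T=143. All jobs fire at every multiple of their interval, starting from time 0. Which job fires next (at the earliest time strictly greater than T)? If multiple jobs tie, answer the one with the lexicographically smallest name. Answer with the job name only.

Op 1: register job_A */4 -> active={job_A:*/4}
Op 2: unregister job_A -> active={}
Op 3: register job_B */12 -> active={job_B:*/12}
Op 4: register job_A */7 -> active={job_A:*/7, job_B:*/12}
Op 5: unregister job_A -> active={job_B:*/12}
Op 6: register job_C */14 -> active={job_B:*/12, job_C:*/14}
Op 7: unregister job_B -> active={job_C:*/14}
Op 8: register job_A */11 -> active={job_A:*/11, job_C:*/14}
  job_A: interval 11, next fire after T=143 is 154
  job_C: interval 14, next fire after T=143 is 154
Earliest = 154, winner (lex tiebreak) = job_A

Answer: job_A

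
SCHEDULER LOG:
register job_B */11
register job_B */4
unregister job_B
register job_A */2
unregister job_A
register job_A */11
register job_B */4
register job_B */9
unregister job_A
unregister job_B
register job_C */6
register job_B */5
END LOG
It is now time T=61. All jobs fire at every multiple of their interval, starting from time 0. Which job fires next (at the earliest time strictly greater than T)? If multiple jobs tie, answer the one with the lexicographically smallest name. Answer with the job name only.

Answer: job_B

Derivation:
Op 1: register job_B */11 -> active={job_B:*/11}
Op 2: register job_B */4 -> active={job_B:*/4}
Op 3: unregister job_B -> active={}
Op 4: register job_A */2 -> active={job_A:*/2}
Op 5: unregister job_A -> active={}
Op 6: register job_A */11 -> active={job_A:*/11}
Op 7: register job_B */4 -> active={job_A:*/11, job_B:*/4}
Op 8: register job_B */9 -> active={job_A:*/11, job_B:*/9}
Op 9: unregister job_A -> active={job_B:*/9}
Op 10: unregister job_B -> active={}
Op 11: register job_C */6 -> active={job_C:*/6}
Op 12: register job_B */5 -> active={job_B:*/5, job_C:*/6}
  job_B: interval 5, next fire after T=61 is 65
  job_C: interval 6, next fire after T=61 is 66
Earliest = 65, winner (lex tiebreak) = job_B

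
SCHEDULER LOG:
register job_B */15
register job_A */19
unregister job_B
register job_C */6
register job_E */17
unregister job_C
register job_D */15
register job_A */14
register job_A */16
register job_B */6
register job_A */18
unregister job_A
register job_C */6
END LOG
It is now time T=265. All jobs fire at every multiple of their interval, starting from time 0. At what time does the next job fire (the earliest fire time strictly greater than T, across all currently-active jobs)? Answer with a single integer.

Op 1: register job_B */15 -> active={job_B:*/15}
Op 2: register job_A */19 -> active={job_A:*/19, job_B:*/15}
Op 3: unregister job_B -> active={job_A:*/19}
Op 4: register job_C */6 -> active={job_A:*/19, job_C:*/6}
Op 5: register job_E */17 -> active={job_A:*/19, job_C:*/6, job_E:*/17}
Op 6: unregister job_C -> active={job_A:*/19, job_E:*/17}
Op 7: register job_D */15 -> active={job_A:*/19, job_D:*/15, job_E:*/17}
Op 8: register job_A */14 -> active={job_A:*/14, job_D:*/15, job_E:*/17}
Op 9: register job_A */16 -> active={job_A:*/16, job_D:*/15, job_E:*/17}
Op 10: register job_B */6 -> active={job_A:*/16, job_B:*/6, job_D:*/15, job_E:*/17}
Op 11: register job_A */18 -> active={job_A:*/18, job_B:*/6, job_D:*/15, job_E:*/17}
Op 12: unregister job_A -> active={job_B:*/6, job_D:*/15, job_E:*/17}
Op 13: register job_C */6 -> active={job_B:*/6, job_C:*/6, job_D:*/15, job_E:*/17}
  job_B: interval 6, next fire after T=265 is 270
  job_C: interval 6, next fire after T=265 is 270
  job_D: interval 15, next fire after T=265 is 270
  job_E: interval 17, next fire after T=265 is 272
Earliest fire time = 270 (job job_B)

Answer: 270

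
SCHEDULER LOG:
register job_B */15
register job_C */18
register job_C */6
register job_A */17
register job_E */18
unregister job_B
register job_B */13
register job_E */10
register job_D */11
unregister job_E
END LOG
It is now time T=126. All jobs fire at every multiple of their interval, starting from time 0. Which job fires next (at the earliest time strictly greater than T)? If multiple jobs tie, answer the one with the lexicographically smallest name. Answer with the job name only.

Answer: job_B

Derivation:
Op 1: register job_B */15 -> active={job_B:*/15}
Op 2: register job_C */18 -> active={job_B:*/15, job_C:*/18}
Op 3: register job_C */6 -> active={job_B:*/15, job_C:*/6}
Op 4: register job_A */17 -> active={job_A:*/17, job_B:*/15, job_C:*/6}
Op 5: register job_E */18 -> active={job_A:*/17, job_B:*/15, job_C:*/6, job_E:*/18}
Op 6: unregister job_B -> active={job_A:*/17, job_C:*/6, job_E:*/18}
Op 7: register job_B */13 -> active={job_A:*/17, job_B:*/13, job_C:*/6, job_E:*/18}
Op 8: register job_E */10 -> active={job_A:*/17, job_B:*/13, job_C:*/6, job_E:*/10}
Op 9: register job_D */11 -> active={job_A:*/17, job_B:*/13, job_C:*/6, job_D:*/11, job_E:*/10}
Op 10: unregister job_E -> active={job_A:*/17, job_B:*/13, job_C:*/6, job_D:*/11}
  job_A: interval 17, next fire after T=126 is 136
  job_B: interval 13, next fire after T=126 is 130
  job_C: interval 6, next fire after T=126 is 132
  job_D: interval 11, next fire after T=126 is 132
Earliest = 130, winner (lex tiebreak) = job_B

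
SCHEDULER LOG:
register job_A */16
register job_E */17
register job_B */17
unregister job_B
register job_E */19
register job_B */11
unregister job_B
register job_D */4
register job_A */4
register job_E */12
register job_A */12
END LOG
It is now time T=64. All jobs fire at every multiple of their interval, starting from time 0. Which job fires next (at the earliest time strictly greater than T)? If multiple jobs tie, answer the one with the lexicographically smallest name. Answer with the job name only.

Answer: job_D

Derivation:
Op 1: register job_A */16 -> active={job_A:*/16}
Op 2: register job_E */17 -> active={job_A:*/16, job_E:*/17}
Op 3: register job_B */17 -> active={job_A:*/16, job_B:*/17, job_E:*/17}
Op 4: unregister job_B -> active={job_A:*/16, job_E:*/17}
Op 5: register job_E */19 -> active={job_A:*/16, job_E:*/19}
Op 6: register job_B */11 -> active={job_A:*/16, job_B:*/11, job_E:*/19}
Op 7: unregister job_B -> active={job_A:*/16, job_E:*/19}
Op 8: register job_D */4 -> active={job_A:*/16, job_D:*/4, job_E:*/19}
Op 9: register job_A */4 -> active={job_A:*/4, job_D:*/4, job_E:*/19}
Op 10: register job_E */12 -> active={job_A:*/4, job_D:*/4, job_E:*/12}
Op 11: register job_A */12 -> active={job_A:*/12, job_D:*/4, job_E:*/12}
  job_A: interval 12, next fire after T=64 is 72
  job_D: interval 4, next fire after T=64 is 68
  job_E: interval 12, next fire after T=64 is 72
Earliest = 68, winner (lex tiebreak) = job_D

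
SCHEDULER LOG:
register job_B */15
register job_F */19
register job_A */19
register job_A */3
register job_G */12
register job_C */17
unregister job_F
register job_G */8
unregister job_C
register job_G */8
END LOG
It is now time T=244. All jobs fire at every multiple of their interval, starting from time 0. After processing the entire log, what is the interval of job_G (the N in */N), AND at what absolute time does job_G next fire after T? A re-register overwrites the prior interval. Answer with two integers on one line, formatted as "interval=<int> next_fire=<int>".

Answer: interval=8 next_fire=248

Derivation:
Op 1: register job_B */15 -> active={job_B:*/15}
Op 2: register job_F */19 -> active={job_B:*/15, job_F:*/19}
Op 3: register job_A */19 -> active={job_A:*/19, job_B:*/15, job_F:*/19}
Op 4: register job_A */3 -> active={job_A:*/3, job_B:*/15, job_F:*/19}
Op 5: register job_G */12 -> active={job_A:*/3, job_B:*/15, job_F:*/19, job_G:*/12}
Op 6: register job_C */17 -> active={job_A:*/3, job_B:*/15, job_C:*/17, job_F:*/19, job_G:*/12}
Op 7: unregister job_F -> active={job_A:*/3, job_B:*/15, job_C:*/17, job_G:*/12}
Op 8: register job_G */8 -> active={job_A:*/3, job_B:*/15, job_C:*/17, job_G:*/8}
Op 9: unregister job_C -> active={job_A:*/3, job_B:*/15, job_G:*/8}
Op 10: register job_G */8 -> active={job_A:*/3, job_B:*/15, job_G:*/8}
Final interval of job_G = 8
Next fire of job_G after T=244: (244//8+1)*8 = 248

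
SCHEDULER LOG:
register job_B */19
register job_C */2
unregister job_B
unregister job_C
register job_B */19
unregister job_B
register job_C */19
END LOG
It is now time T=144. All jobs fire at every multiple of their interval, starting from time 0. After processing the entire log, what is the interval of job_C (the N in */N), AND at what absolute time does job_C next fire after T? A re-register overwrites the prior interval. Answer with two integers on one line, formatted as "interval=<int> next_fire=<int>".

Op 1: register job_B */19 -> active={job_B:*/19}
Op 2: register job_C */2 -> active={job_B:*/19, job_C:*/2}
Op 3: unregister job_B -> active={job_C:*/2}
Op 4: unregister job_C -> active={}
Op 5: register job_B */19 -> active={job_B:*/19}
Op 6: unregister job_B -> active={}
Op 7: register job_C */19 -> active={job_C:*/19}
Final interval of job_C = 19
Next fire of job_C after T=144: (144//19+1)*19 = 152

Answer: interval=19 next_fire=152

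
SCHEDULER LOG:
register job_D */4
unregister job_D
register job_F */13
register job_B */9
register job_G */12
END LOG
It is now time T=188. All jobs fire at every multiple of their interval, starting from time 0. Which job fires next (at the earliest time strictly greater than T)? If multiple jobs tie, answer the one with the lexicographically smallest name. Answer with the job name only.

Answer: job_B

Derivation:
Op 1: register job_D */4 -> active={job_D:*/4}
Op 2: unregister job_D -> active={}
Op 3: register job_F */13 -> active={job_F:*/13}
Op 4: register job_B */9 -> active={job_B:*/9, job_F:*/13}
Op 5: register job_G */12 -> active={job_B:*/9, job_F:*/13, job_G:*/12}
  job_B: interval 9, next fire after T=188 is 189
  job_F: interval 13, next fire after T=188 is 195
  job_G: interval 12, next fire after T=188 is 192
Earliest = 189, winner (lex tiebreak) = job_B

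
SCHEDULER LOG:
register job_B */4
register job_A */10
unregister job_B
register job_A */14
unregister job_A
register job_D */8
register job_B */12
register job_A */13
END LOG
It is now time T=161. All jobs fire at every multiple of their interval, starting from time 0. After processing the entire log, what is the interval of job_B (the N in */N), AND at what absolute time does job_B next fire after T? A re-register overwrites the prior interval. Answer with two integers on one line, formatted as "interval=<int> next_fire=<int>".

Op 1: register job_B */4 -> active={job_B:*/4}
Op 2: register job_A */10 -> active={job_A:*/10, job_B:*/4}
Op 3: unregister job_B -> active={job_A:*/10}
Op 4: register job_A */14 -> active={job_A:*/14}
Op 5: unregister job_A -> active={}
Op 6: register job_D */8 -> active={job_D:*/8}
Op 7: register job_B */12 -> active={job_B:*/12, job_D:*/8}
Op 8: register job_A */13 -> active={job_A:*/13, job_B:*/12, job_D:*/8}
Final interval of job_B = 12
Next fire of job_B after T=161: (161//12+1)*12 = 168

Answer: interval=12 next_fire=168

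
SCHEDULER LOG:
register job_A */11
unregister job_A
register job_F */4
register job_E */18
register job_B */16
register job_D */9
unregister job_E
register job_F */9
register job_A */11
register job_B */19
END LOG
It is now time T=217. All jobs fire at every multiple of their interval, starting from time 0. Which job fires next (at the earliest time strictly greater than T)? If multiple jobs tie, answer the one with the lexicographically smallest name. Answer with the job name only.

Op 1: register job_A */11 -> active={job_A:*/11}
Op 2: unregister job_A -> active={}
Op 3: register job_F */4 -> active={job_F:*/4}
Op 4: register job_E */18 -> active={job_E:*/18, job_F:*/4}
Op 5: register job_B */16 -> active={job_B:*/16, job_E:*/18, job_F:*/4}
Op 6: register job_D */9 -> active={job_B:*/16, job_D:*/9, job_E:*/18, job_F:*/4}
Op 7: unregister job_E -> active={job_B:*/16, job_D:*/9, job_F:*/4}
Op 8: register job_F */9 -> active={job_B:*/16, job_D:*/9, job_F:*/9}
Op 9: register job_A */11 -> active={job_A:*/11, job_B:*/16, job_D:*/9, job_F:*/9}
Op 10: register job_B */19 -> active={job_A:*/11, job_B:*/19, job_D:*/9, job_F:*/9}
  job_A: interval 11, next fire after T=217 is 220
  job_B: interval 19, next fire after T=217 is 228
  job_D: interval 9, next fire after T=217 is 225
  job_F: interval 9, next fire after T=217 is 225
Earliest = 220, winner (lex tiebreak) = job_A

Answer: job_A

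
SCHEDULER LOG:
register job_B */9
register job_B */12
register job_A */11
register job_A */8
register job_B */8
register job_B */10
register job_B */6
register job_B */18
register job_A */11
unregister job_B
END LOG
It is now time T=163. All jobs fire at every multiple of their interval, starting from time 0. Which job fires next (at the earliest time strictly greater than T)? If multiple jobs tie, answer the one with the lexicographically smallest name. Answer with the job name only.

Answer: job_A

Derivation:
Op 1: register job_B */9 -> active={job_B:*/9}
Op 2: register job_B */12 -> active={job_B:*/12}
Op 3: register job_A */11 -> active={job_A:*/11, job_B:*/12}
Op 4: register job_A */8 -> active={job_A:*/8, job_B:*/12}
Op 5: register job_B */8 -> active={job_A:*/8, job_B:*/8}
Op 6: register job_B */10 -> active={job_A:*/8, job_B:*/10}
Op 7: register job_B */6 -> active={job_A:*/8, job_B:*/6}
Op 8: register job_B */18 -> active={job_A:*/8, job_B:*/18}
Op 9: register job_A */11 -> active={job_A:*/11, job_B:*/18}
Op 10: unregister job_B -> active={job_A:*/11}
  job_A: interval 11, next fire after T=163 is 165
Earliest = 165, winner (lex tiebreak) = job_A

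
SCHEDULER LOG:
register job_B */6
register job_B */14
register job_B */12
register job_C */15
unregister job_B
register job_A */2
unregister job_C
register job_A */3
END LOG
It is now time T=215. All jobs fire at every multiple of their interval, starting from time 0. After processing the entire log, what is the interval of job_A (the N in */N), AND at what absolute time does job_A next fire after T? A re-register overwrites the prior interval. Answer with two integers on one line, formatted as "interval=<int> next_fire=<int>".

Op 1: register job_B */6 -> active={job_B:*/6}
Op 2: register job_B */14 -> active={job_B:*/14}
Op 3: register job_B */12 -> active={job_B:*/12}
Op 4: register job_C */15 -> active={job_B:*/12, job_C:*/15}
Op 5: unregister job_B -> active={job_C:*/15}
Op 6: register job_A */2 -> active={job_A:*/2, job_C:*/15}
Op 7: unregister job_C -> active={job_A:*/2}
Op 8: register job_A */3 -> active={job_A:*/3}
Final interval of job_A = 3
Next fire of job_A after T=215: (215//3+1)*3 = 216

Answer: interval=3 next_fire=216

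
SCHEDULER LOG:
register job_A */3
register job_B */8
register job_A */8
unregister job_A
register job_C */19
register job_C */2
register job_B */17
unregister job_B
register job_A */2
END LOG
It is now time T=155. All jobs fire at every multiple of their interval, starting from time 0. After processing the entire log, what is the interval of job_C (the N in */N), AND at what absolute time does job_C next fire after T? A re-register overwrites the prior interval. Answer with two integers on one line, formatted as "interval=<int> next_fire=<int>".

Op 1: register job_A */3 -> active={job_A:*/3}
Op 2: register job_B */8 -> active={job_A:*/3, job_B:*/8}
Op 3: register job_A */8 -> active={job_A:*/8, job_B:*/8}
Op 4: unregister job_A -> active={job_B:*/8}
Op 5: register job_C */19 -> active={job_B:*/8, job_C:*/19}
Op 6: register job_C */2 -> active={job_B:*/8, job_C:*/2}
Op 7: register job_B */17 -> active={job_B:*/17, job_C:*/2}
Op 8: unregister job_B -> active={job_C:*/2}
Op 9: register job_A */2 -> active={job_A:*/2, job_C:*/2}
Final interval of job_C = 2
Next fire of job_C after T=155: (155//2+1)*2 = 156

Answer: interval=2 next_fire=156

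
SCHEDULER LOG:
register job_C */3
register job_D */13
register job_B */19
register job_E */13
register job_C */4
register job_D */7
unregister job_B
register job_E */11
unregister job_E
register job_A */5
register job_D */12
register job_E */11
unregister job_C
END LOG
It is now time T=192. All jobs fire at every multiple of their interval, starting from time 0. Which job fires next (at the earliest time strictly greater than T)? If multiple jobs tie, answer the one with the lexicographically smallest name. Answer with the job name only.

Op 1: register job_C */3 -> active={job_C:*/3}
Op 2: register job_D */13 -> active={job_C:*/3, job_D:*/13}
Op 3: register job_B */19 -> active={job_B:*/19, job_C:*/3, job_D:*/13}
Op 4: register job_E */13 -> active={job_B:*/19, job_C:*/3, job_D:*/13, job_E:*/13}
Op 5: register job_C */4 -> active={job_B:*/19, job_C:*/4, job_D:*/13, job_E:*/13}
Op 6: register job_D */7 -> active={job_B:*/19, job_C:*/4, job_D:*/7, job_E:*/13}
Op 7: unregister job_B -> active={job_C:*/4, job_D:*/7, job_E:*/13}
Op 8: register job_E */11 -> active={job_C:*/4, job_D:*/7, job_E:*/11}
Op 9: unregister job_E -> active={job_C:*/4, job_D:*/7}
Op 10: register job_A */5 -> active={job_A:*/5, job_C:*/4, job_D:*/7}
Op 11: register job_D */12 -> active={job_A:*/5, job_C:*/4, job_D:*/12}
Op 12: register job_E */11 -> active={job_A:*/5, job_C:*/4, job_D:*/12, job_E:*/11}
Op 13: unregister job_C -> active={job_A:*/5, job_D:*/12, job_E:*/11}
  job_A: interval 5, next fire after T=192 is 195
  job_D: interval 12, next fire after T=192 is 204
  job_E: interval 11, next fire after T=192 is 198
Earliest = 195, winner (lex tiebreak) = job_A

Answer: job_A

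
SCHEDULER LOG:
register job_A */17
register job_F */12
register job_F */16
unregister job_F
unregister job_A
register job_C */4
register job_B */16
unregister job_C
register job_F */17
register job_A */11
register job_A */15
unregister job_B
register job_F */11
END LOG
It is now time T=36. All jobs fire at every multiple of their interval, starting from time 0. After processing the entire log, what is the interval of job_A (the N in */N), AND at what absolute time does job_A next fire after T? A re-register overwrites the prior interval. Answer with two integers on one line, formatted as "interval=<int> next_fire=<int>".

Op 1: register job_A */17 -> active={job_A:*/17}
Op 2: register job_F */12 -> active={job_A:*/17, job_F:*/12}
Op 3: register job_F */16 -> active={job_A:*/17, job_F:*/16}
Op 4: unregister job_F -> active={job_A:*/17}
Op 5: unregister job_A -> active={}
Op 6: register job_C */4 -> active={job_C:*/4}
Op 7: register job_B */16 -> active={job_B:*/16, job_C:*/4}
Op 8: unregister job_C -> active={job_B:*/16}
Op 9: register job_F */17 -> active={job_B:*/16, job_F:*/17}
Op 10: register job_A */11 -> active={job_A:*/11, job_B:*/16, job_F:*/17}
Op 11: register job_A */15 -> active={job_A:*/15, job_B:*/16, job_F:*/17}
Op 12: unregister job_B -> active={job_A:*/15, job_F:*/17}
Op 13: register job_F */11 -> active={job_A:*/15, job_F:*/11}
Final interval of job_A = 15
Next fire of job_A after T=36: (36//15+1)*15 = 45

Answer: interval=15 next_fire=45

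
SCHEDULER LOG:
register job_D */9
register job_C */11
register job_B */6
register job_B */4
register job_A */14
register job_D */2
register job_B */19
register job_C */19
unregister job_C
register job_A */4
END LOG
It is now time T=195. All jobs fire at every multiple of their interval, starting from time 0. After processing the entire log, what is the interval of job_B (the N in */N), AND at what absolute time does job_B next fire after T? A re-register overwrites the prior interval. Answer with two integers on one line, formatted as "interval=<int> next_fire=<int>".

Answer: interval=19 next_fire=209

Derivation:
Op 1: register job_D */9 -> active={job_D:*/9}
Op 2: register job_C */11 -> active={job_C:*/11, job_D:*/9}
Op 3: register job_B */6 -> active={job_B:*/6, job_C:*/11, job_D:*/9}
Op 4: register job_B */4 -> active={job_B:*/4, job_C:*/11, job_D:*/9}
Op 5: register job_A */14 -> active={job_A:*/14, job_B:*/4, job_C:*/11, job_D:*/9}
Op 6: register job_D */2 -> active={job_A:*/14, job_B:*/4, job_C:*/11, job_D:*/2}
Op 7: register job_B */19 -> active={job_A:*/14, job_B:*/19, job_C:*/11, job_D:*/2}
Op 8: register job_C */19 -> active={job_A:*/14, job_B:*/19, job_C:*/19, job_D:*/2}
Op 9: unregister job_C -> active={job_A:*/14, job_B:*/19, job_D:*/2}
Op 10: register job_A */4 -> active={job_A:*/4, job_B:*/19, job_D:*/2}
Final interval of job_B = 19
Next fire of job_B after T=195: (195//19+1)*19 = 209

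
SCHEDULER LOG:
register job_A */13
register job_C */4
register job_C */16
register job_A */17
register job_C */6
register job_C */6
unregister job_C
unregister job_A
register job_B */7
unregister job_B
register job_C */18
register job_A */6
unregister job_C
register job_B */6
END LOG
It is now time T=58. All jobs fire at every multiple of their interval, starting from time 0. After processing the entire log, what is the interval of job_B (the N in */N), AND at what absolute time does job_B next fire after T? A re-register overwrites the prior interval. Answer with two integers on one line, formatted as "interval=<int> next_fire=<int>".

Op 1: register job_A */13 -> active={job_A:*/13}
Op 2: register job_C */4 -> active={job_A:*/13, job_C:*/4}
Op 3: register job_C */16 -> active={job_A:*/13, job_C:*/16}
Op 4: register job_A */17 -> active={job_A:*/17, job_C:*/16}
Op 5: register job_C */6 -> active={job_A:*/17, job_C:*/6}
Op 6: register job_C */6 -> active={job_A:*/17, job_C:*/6}
Op 7: unregister job_C -> active={job_A:*/17}
Op 8: unregister job_A -> active={}
Op 9: register job_B */7 -> active={job_B:*/7}
Op 10: unregister job_B -> active={}
Op 11: register job_C */18 -> active={job_C:*/18}
Op 12: register job_A */6 -> active={job_A:*/6, job_C:*/18}
Op 13: unregister job_C -> active={job_A:*/6}
Op 14: register job_B */6 -> active={job_A:*/6, job_B:*/6}
Final interval of job_B = 6
Next fire of job_B after T=58: (58//6+1)*6 = 60

Answer: interval=6 next_fire=60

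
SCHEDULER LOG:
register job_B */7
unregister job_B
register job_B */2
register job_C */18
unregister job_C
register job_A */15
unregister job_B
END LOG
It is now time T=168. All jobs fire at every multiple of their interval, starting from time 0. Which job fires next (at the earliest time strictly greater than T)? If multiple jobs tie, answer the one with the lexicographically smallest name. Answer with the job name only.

Answer: job_A

Derivation:
Op 1: register job_B */7 -> active={job_B:*/7}
Op 2: unregister job_B -> active={}
Op 3: register job_B */2 -> active={job_B:*/2}
Op 4: register job_C */18 -> active={job_B:*/2, job_C:*/18}
Op 5: unregister job_C -> active={job_B:*/2}
Op 6: register job_A */15 -> active={job_A:*/15, job_B:*/2}
Op 7: unregister job_B -> active={job_A:*/15}
  job_A: interval 15, next fire after T=168 is 180
Earliest = 180, winner (lex tiebreak) = job_A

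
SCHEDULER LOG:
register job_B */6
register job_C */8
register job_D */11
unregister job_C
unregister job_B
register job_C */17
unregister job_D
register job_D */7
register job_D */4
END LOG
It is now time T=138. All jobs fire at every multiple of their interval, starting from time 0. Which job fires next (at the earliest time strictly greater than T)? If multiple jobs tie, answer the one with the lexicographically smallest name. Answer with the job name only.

Answer: job_D

Derivation:
Op 1: register job_B */6 -> active={job_B:*/6}
Op 2: register job_C */8 -> active={job_B:*/6, job_C:*/8}
Op 3: register job_D */11 -> active={job_B:*/6, job_C:*/8, job_D:*/11}
Op 4: unregister job_C -> active={job_B:*/6, job_D:*/11}
Op 5: unregister job_B -> active={job_D:*/11}
Op 6: register job_C */17 -> active={job_C:*/17, job_D:*/11}
Op 7: unregister job_D -> active={job_C:*/17}
Op 8: register job_D */7 -> active={job_C:*/17, job_D:*/7}
Op 9: register job_D */4 -> active={job_C:*/17, job_D:*/4}
  job_C: interval 17, next fire after T=138 is 153
  job_D: interval 4, next fire after T=138 is 140
Earliest = 140, winner (lex tiebreak) = job_D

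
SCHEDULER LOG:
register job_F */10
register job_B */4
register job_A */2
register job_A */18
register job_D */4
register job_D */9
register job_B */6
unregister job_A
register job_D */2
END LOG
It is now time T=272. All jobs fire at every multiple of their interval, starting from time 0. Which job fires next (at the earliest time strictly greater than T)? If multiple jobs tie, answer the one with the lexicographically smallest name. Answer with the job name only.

Answer: job_D

Derivation:
Op 1: register job_F */10 -> active={job_F:*/10}
Op 2: register job_B */4 -> active={job_B:*/4, job_F:*/10}
Op 3: register job_A */2 -> active={job_A:*/2, job_B:*/4, job_F:*/10}
Op 4: register job_A */18 -> active={job_A:*/18, job_B:*/4, job_F:*/10}
Op 5: register job_D */4 -> active={job_A:*/18, job_B:*/4, job_D:*/4, job_F:*/10}
Op 6: register job_D */9 -> active={job_A:*/18, job_B:*/4, job_D:*/9, job_F:*/10}
Op 7: register job_B */6 -> active={job_A:*/18, job_B:*/6, job_D:*/9, job_F:*/10}
Op 8: unregister job_A -> active={job_B:*/6, job_D:*/9, job_F:*/10}
Op 9: register job_D */2 -> active={job_B:*/6, job_D:*/2, job_F:*/10}
  job_B: interval 6, next fire after T=272 is 276
  job_D: interval 2, next fire after T=272 is 274
  job_F: interval 10, next fire after T=272 is 280
Earliest = 274, winner (lex tiebreak) = job_D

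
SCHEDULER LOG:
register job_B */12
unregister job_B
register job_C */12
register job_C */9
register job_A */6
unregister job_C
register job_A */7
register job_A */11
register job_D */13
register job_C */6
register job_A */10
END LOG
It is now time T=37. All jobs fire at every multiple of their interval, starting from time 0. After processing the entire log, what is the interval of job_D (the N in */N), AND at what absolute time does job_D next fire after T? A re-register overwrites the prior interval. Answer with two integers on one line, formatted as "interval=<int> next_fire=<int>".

Op 1: register job_B */12 -> active={job_B:*/12}
Op 2: unregister job_B -> active={}
Op 3: register job_C */12 -> active={job_C:*/12}
Op 4: register job_C */9 -> active={job_C:*/9}
Op 5: register job_A */6 -> active={job_A:*/6, job_C:*/9}
Op 6: unregister job_C -> active={job_A:*/6}
Op 7: register job_A */7 -> active={job_A:*/7}
Op 8: register job_A */11 -> active={job_A:*/11}
Op 9: register job_D */13 -> active={job_A:*/11, job_D:*/13}
Op 10: register job_C */6 -> active={job_A:*/11, job_C:*/6, job_D:*/13}
Op 11: register job_A */10 -> active={job_A:*/10, job_C:*/6, job_D:*/13}
Final interval of job_D = 13
Next fire of job_D after T=37: (37//13+1)*13 = 39

Answer: interval=13 next_fire=39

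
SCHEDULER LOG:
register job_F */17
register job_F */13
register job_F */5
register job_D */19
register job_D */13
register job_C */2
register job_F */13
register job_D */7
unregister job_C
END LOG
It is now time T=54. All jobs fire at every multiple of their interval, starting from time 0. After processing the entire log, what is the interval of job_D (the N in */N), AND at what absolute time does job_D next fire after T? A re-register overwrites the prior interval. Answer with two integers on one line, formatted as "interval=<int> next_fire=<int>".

Answer: interval=7 next_fire=56

Derivation:
Op 1: register job_F */17 -> active={job_F:*/17}
Op 2: register job_F */13 -> active={job_F:*/13}
Op 3: register job_F */5 -> active={job_F:*/5}
Op 4: register job_D */19 -> active={job_D:*/19, job_F:*/5}
Op 5: register job_D */13 -> active={job_D:*/13, job_F:*/5}
Op 6: register job_C */2 -> active={job_C:*/2, job_D:*/13, job_F:*/5}
Op 7: register job_F */13 -> active={job_C:*/2, job_D:*/13, job_F:*/13}
Op 8: register job_D */7 -> active={job_C:*/2, job_D:*/7, job_F:*/13}
Op 9: unregister job_C -> active={job_D:*/7, job_F:*/13}
Final interval of job_D = 7
Next fire of job_D after T=54: (54//7+1)*7 = 56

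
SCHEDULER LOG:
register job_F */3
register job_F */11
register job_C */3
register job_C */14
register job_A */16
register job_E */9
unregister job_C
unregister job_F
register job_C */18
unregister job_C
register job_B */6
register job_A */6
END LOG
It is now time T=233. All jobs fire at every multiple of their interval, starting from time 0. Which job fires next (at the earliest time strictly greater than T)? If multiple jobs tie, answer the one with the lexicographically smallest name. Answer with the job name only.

Answer: job_A

Derivation:
Op 1: register job_F */3 -> active={job_F:*/3}
Op 2: register job_F */11 -> active={job_F:*/11}
Op 3: register job_C */3 -> active={job_C:*/3, job_F:*/11}
Op 4: register job_C */14 -> active={job_C:*/14, job_F:*/11}
Op 5: register job_A */16 -> active={job_A:*/16, job_C:*/14, job_F:*/11}
Op 6: register job_E */9 -> active={job_A:*/16, job_C:*/14, job_E:*/9, job_F:*/11}
Op 7: unregister job_C -> active={job_A:*/16, job_E:*/9, job_F:*/11}
Op 8: unregister job_F -> active={job_A:*/16, job_E:*/9}
Op 9: register job_C */18 -> active={job_A:*/16, job_C:*/18, job_E:*/9}
Op 10: unregister job_C -> active={job_A:*/16, job_E:*/9}
Op 11: register job_B */6 -> active={job_A:*/16, job_B:*/6, job_E:*/9}
Op 12: register job_A */6 -> active={job_A:*/6, job_B:*/6, job_E:*/9}
  job_A: interval 6, next fire after T=233 is 234
  job_B: interval 6, next fire after T=233 is 234
  job_E: interval 9, next fire after T=233 is 234
Earliest = 234, winner (lex tiebreak) = job_A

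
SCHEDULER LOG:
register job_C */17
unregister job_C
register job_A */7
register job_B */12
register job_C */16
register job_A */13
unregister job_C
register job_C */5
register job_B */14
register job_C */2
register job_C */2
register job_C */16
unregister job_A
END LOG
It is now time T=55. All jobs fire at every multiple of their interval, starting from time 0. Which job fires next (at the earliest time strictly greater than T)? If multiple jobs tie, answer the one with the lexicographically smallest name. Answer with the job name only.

Op 1: register job_C */17 -> active={job_C:*/17}
Op 2: unregister job_C -> active={}
Op 3: register job_A */7 -> active={job_A:*/7}
Op 4: register job_B */12 -> active={job_A:*/7, job_B:*/12}
Op 5: register job_C */16 -> active={job_A:*/7, job_B:*/12, job_C:*/16}
Op 6: register job_A */13 -> active={job_A:*/13, job_B:*/12, job_C:*/16}
Op 7: unregister job_C -> active={job_A:*/13, job_B:*/12}
Op 8: register job_C */5 -> active={job_A:*/13, job_B:*/12, job_C:*/5}
Op 9: register job_B */14 -> active={job_A:*/13, job_B:*/14, job_C:*/5}
Op 10: register job_C */2 -> active={job_A:*/13, job_B:*/14, job_C:*/2}
Op 11: register job_C */2 -> active={job_A:*/13, job_B:*/14, job_C:*/2}
Op 12: register job_C */16 -> active={job_A:*/13, job_B:*/14, job_C:*/16}
Op 13: unregister job_A -> active={job_B:*/14, job_C:*/16}
  job_B: interval 14, next fire after T=55 is 56
  job_C: interval 16, next fire after T=55 is 64
Earliest = 56, winner (lex tiebreak) = job_B

Answer: job_B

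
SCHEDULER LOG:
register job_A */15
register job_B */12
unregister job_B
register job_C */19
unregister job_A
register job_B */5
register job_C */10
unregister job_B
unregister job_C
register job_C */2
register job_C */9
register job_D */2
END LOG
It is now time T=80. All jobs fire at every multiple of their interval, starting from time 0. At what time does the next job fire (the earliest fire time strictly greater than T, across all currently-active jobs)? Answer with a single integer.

Answer: 81

Derivation:
Op 1: register job_A */15 -> active={job_A:*/15}
Op 2: register job_B */12 -> active={job_A:*/15, job_B:*/12}
Op 3: unregister job_B -> active={job_A:*/15}
Op 4: register job_C */19 -> active={job_A:*/15, job_C:*/19}
Op 5: unregister job_A -> active={job_C:*/19}
Op 6: register job_B */5 -> active={job_B:*/5, job_C:*/19}
Op 7: register job_C */10 -> active={job_B:*/5, job_C:*/10}
Op 8: unregister job_B -> active={job_C:*/10}
Op 9: unregister job_C -> active={}
Op 10: register job_C */2 -> active={job_C:*/2}
Op 11: register job_C */9 -> active={job_C:*/9}
Op 12: register job_D */2 -> active={job_C:*/9, job_D:*/2}
  job_C: interval 9, next fire after T=80 is 81
  job_D: interval 2, next fire after T=80 is 82
Earliest fire time = 81 (job job_C)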